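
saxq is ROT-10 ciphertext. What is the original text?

iqng

s(18): 18−10=8 → i
a(0): 0−10=-10≡16 → q
x(23): 23−10=13 → n
q(16): 16−10=6 → g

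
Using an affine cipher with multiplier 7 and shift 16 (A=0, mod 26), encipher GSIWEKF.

G(6): 7·6+16=58≡6 → G
S(18): 7·18+16=142≡12 → M
I(8): 7·8+16=72≡20 → U
W(22): 7·22+16=170≡14 → O
E(4): 7·4+16=44≡18 → S
K(10): 7·10+16=86≡8 → I
F(5): 7·5+16=51≡25 → Z

GMUOSIZ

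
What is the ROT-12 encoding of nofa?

n(13): 13+12=25 → z
o(14): 14+12=26≡0 → a
f(5): 5+12=17 → r
a(0): 0+12=12 → m

zarm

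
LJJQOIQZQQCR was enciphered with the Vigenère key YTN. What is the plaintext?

NQWSVVSGDSJE

Repeat the key across the ciphertext: YTNYTNYTNYTN
L(11)−Y(24): -13≡13 → N
J(9)−T(19): -10≡16 → Q
J(9)−N(13): -4≡22 → W
Q(16)−Y(24): -8≡18 → S
O(14)−T(19): -5≡21 → V
I(8)−N(13): -5≡21 → V
Q(16)−Y(24): -8≡18 → S
Z(25)−T(19): 6 → G
Q(16)−N(13): 3 → D
Q(16)−Y(24): -8≡18 → S
C(2)−T(19): -17≡9 → J
R(17)−N(13): 4 → E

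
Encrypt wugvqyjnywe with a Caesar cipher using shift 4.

w(22): 22+4=26≡0 → a
u(20): 20+4=24 → y
g(6): 6+4=10 → k
v(21): 21+4=25 → z
q(16): 16+4=20 → u
y(24): 24+4=28≡2 → c
j(9): 9+4=13 → n
n(13): 13+4=17 → r
y(24): 24+4=28≡2 → c
w(22): 22+4=26≡0 → a
e(4): 4+4=8 → i

aykzucnrcai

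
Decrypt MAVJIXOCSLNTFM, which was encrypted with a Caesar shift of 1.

M(12): 12−1=11 → L
A(0): 0−1=-1≡25 → Z
V(21): 21−1=20 → U
J(9): 9−1=8 → I
I(8): 8−1=7 → H
X(23): 23−1=22 → W
O(14): 14−1=13 → N
C(2): 2−1=1 → B
S(18): 18−1=17 → R
L(11): 11−1=10 → K
N(13): 13−1=12 → M
T(19): 19−1=18 → S
F(5): 5−1=4 → E
M(12): 12−1=11 → L

LZUIHWNBRKMSEL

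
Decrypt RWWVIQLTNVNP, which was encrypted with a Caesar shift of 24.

TYYXKSNVPXPR

R(17): 17−24=-7≡19 → T
W(22): 22−24=-2≡24 → Y
W(22): 22−24=-2≡24 → Y
V(21): 21−24=-3≡23 → X
I(8): 8−24=-16≡10 → K
Q(16): 16−24=-8≡18 → S
L(11): 11−24=-13≡13 → N
T(19): 19−24=-5≡21 → V
N(13): 13−24=-11≡15 → P
V(21): 21−24=-3≡23 → X
N(13): 13−24=-11≡15 → P
P(15): 15−24=-9≡17 → R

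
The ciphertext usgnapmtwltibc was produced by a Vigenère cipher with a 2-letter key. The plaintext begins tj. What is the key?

bj

Subtract each crib letter from the matching ciphertext letter (mod 26):
u(20)−t(19)=1 → b
s(18)−j(9)=9 → j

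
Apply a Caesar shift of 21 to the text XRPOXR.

SMKJSM

X(23): 23+21=44≡18 → S
R(17): 17+21=38≡12 → M
P(15): 15+21=36≡10 → K
O(14): 14+21=35≡9 → J
X(23): 23+21=44≡18 → S
R(17): 17+21=38≡12 → M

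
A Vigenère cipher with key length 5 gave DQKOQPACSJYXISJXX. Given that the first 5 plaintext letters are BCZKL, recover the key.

Subtract each crib letter from the matching ciphertext letter (mod 26):
D(3)−B(1)=2 → C
Q(16)−C(2)=14 → O
K(10)−Z(25)=-15≡11 → L
O(14)−K(10)=4 → E
Q(16)−L(11)=5 → F

COLEF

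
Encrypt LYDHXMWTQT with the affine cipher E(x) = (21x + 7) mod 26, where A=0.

L(11): 21·11+7=238≡4 → E
Y(24): 21·24+7=511≡17 → R
D(3): 21·3+7=70≡18 → S
H(7): 21·7+7=154≡24 → Y
X(23): 21·23+7=490≡22 → W
M(12): 21·12+7=259≡25 → Z
W(22): 21·22+7=469≡1 → B
T(19): 21·19+7=406≡16 → Q
Q(16): 21·16+7=343≡5 → F
T(19): 21·19+7=406≡16 → Q

ERSYWZBQFQ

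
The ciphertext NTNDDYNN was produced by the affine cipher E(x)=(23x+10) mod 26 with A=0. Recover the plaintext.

The inverse of 23 mod 26 is 17, since 23·17=391≡1. Apply D(y)=17·(y−10) mod 26:
N(13): 17·(13−10)=51≡25 → Z
T(19): 17·(19−10)=153≡23 → X
N(13): 17·(13−10)=51≡25 → Z
D(3): 17·(3−10)=-119≡11 → L
D(3): 17·(3−10)=-119≡11 → L
Y(24): 17·(24−10)=238≡4 → E
N(13): 17·(13−10)=51≡25 → Z
N(13): 17·(13−10)=51≡25 → Z

ZXZLLEZZ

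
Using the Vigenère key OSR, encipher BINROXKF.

Repeat the key across the message: OSROSROS
B(1)+O(14): 15 → P
I(8)+S(18): 26≡0 → A
N(13)+R(17): 30≡4 → E
R(17)+O(14): 31≡5 → F
O(14)+S(18): 32≡6 → G
X(23)+R(17): 40≡14 → O
K(10)+O(14): 24 → Y
F(5)+S(18): 23 → X

PAEFGOYX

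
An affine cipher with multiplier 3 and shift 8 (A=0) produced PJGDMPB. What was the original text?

The inverse of 3 mod 26 is 9, since 3·9=27≡1. Apply D(y)=9·(y−8) mod 26:
P(15): 9·(15−8)=63≡11 → L
J(9): 9·(9−8)=9 → J
G(6): 9·(6−8)=-18≡8 → I
D(3): 9·(3−8)=-45≡7 → H
M(12): 9·(12−8)=36≡10 → K
P(15): 9·(15−8)=63≡11 → L
B(1): 9·(1−8)=-63≡15 → P

LJIHKLP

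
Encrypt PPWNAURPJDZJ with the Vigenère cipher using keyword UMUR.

JBQEUGLGDPTA

Repeat the key across the message: UMURUMURUMUR
P(15)+U(20): 35≡9 → J
P(15)+M(12): 27≡1 → B
W(22)+U(20): 42≡16 → Q
N(13)+R(17): 30≡4 → E
A(0)+U(20): 20 → U
U(20)+M(12): 32≡6 → G
R(17)+U(20): 37≡11 → L
P(15)+R(17): 32≡6 → G
J(9)+U(20): 29≡3 → D
D(3)+M(12): 15 → P
Z(25)+U(20): 45≡19 → T
J(9)+R(17): 26≡0 → A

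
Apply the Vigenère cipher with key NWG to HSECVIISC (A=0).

UOKPROVOI

Repeat the key across the message: NWGNWGNWG
H(7)+N(13): 20 → U
S(18)+W(22): 40≡14 → O
E(4)+G(6): 10 → K
C(2)+N(13): 15 → P
V(21)+W(22): 43≡17 → R
I(8)+G(6): 14 → O
I(8)+N(13): 21 → V
S(18)+W(22): 40≡14 → O
C(2)+G(6): 8 → I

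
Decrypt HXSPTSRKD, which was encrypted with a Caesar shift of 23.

KAVSWVUNG

H(7): 7−23=-16≡10 → K
X(23): 23−23=0 → A
S(18): 18−23=-5≡21 → V
P(15): 15−23=-8≡18 → S
T(19): 19−23=-4≡22 → W
S(18): 18−23=-5≡21 → V
R(17): 17−23=-6≡20 → U
K(10): 10−23=-13≡13 → N
D(3): 3−23=-20≡6 → G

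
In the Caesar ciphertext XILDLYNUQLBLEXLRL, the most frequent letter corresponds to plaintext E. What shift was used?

The most frequent ciphertext letter is L (appears 6 times).
L is position 11; E is position 4.
Shift = 7.

7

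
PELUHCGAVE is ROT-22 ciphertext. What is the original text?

P(15): 15−22=-7≡19 → T
E(4): 4−22=-18≡8 → I
L(11): 11−22=-11≡15 → P
U(20): 20−22=-2≡24 → Y
H(7): 7−22=-15≡11 → L
C(2): 2−22=-20≡6 → G
G(6): 6−22=-16≡10 → K
A(0): 0−22=-22≡4 → E
V(21): 21−22=-1≡25 → Z
E(4): 4−22=-18≡8 → I

TIPYLGKEZI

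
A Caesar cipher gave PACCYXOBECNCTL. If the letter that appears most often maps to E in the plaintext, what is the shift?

24

The most frequent ciphertext letter is C (appears 4 times).
C is position 2; E is position 4.
Shift = -2≡24.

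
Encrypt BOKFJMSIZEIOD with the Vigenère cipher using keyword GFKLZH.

Repeat the key across the message: GFKLZHGFKLZHG
B(1)+G(6): 7 → H
O(14)+F(5): 19 → T
K(10)+K(10): 20 → U
F(5)+L(11): 16 → Q
J(9)+Z(25): 34≡8 → I
M(12)+H(7): 19 → T
S(18)+G(6): 24 → Y
I(8)+F(5): 13 → N
Z(25)+K(10): 35≡9 → J
E(4)+L(11): 15 → P
I(8)+Z(25): 33≡7 → H
O(14)+H(7): 21 → V
D(3)+G(6): 9 → J

HTUQITYNJPHVJ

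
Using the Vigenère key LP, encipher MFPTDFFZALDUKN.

XUAIOUQOLAOJVC

Repeat the key across the message: LPLPLPLPLPLPLP
M(12)+L(11): 23 → X
F(5)+P(15): 20 → U
P(15)+L(11): 26≡0 → A
T(19)+P(15): 34≡8 → I
D(3)+L(11): 14 → O
F(5)+P(15): 20 → U
F(5)+L(11): 16 → Q
Z(25)+P(15): 40≡14 → O
A(0)+L(11): 11 → L
L(11)+P(15): 26≡0 → A
D(3)+L(11): 14 → O
U(20)+P(15): 35≡9 → J
K(10)+L(11): 21 → V
N(13)+P(15): 28≡2 → C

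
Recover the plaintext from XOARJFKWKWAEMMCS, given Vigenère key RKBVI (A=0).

Repeat the key across the ciphertext: RKBVIRKBVIRKBVIR
X(23)−R(17): 6 → G
O(14)−K(10): 4 → E
A(0)−B(1): -1≡25 → Z
R(17)−V(21): -4≡22 → W
J(9)−I(8): 1 → B
F(5)−R(17): -12≡14 → O
K(10)−K(10): 0 → A
W(22)−B(1): 21 → V
K(10)−V(21): -11≡15 → P
W(22)−I(8): 14 → O
A(0)−R(17): -17≡9 → J
E(4)−K(10): -6≡20 → U
M(12)−B(1): 11 → L
M(12)−V(21): -9≡17 → R
C(2)−I(8): -6≡20 → U
S(18)−R(17): 1 → B

GEZWBOAVPOJULRUB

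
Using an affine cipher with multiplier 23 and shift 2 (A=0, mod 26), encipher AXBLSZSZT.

A(0): 23·0+2=2 → C
X(23): 23·23+2=531≡11 → L
B(1): 23·1+2=25 → Z
L(11): 23·11+2=255≡21 → V
S(18): 23·18+2=416≡0 → A
Z(25): 23·25+2=577≡5 → F
S(18): 23·18+2=416≡0 → A
Z(25): 23·25+2=577≡5 → F
T(19): 23·19+2=439≡23 → X

CLZVAFAFX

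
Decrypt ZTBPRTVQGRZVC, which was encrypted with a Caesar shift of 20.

FZHVXZBWMXFBI

Z(25): 25−20=5 → F
T(19): 19−20=-1≡25 → Z
B(1): 1−20=-19≡7 → H
P(15): 15−20=-5≡21 → V
R(17): 17−20=-3≡23 → X
T(19): 19−20=-1≡25 → Z
V(21): 21−20=1 → B
Q(16): 16−20=-4≡22 → W
G(6): 6−20=-14≡12 → M
R(17): 17−20=-3≡23 → X
Z(25): 25−20=5 → F
V(21): 21−20=1 → B
C(2): 2−20=-18≡8 → I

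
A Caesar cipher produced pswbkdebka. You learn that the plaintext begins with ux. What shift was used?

21

From the crib: p(15)−u(20)=-5≡21, so the shift is 21.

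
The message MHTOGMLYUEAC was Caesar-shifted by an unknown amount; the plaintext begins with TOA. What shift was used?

19

From the crib: M(12)−T(19)=-7≡19, so the shift is 19.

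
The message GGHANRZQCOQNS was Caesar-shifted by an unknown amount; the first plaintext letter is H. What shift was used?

25

From the crib: G(6)−H(7)=-1≡25, so the shift is 25.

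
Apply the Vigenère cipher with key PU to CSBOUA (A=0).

RMQIJU

Repeat the key across the message: PUPUPU
C(2)+P(15): 17 → R
S(18)+U(20): 38≡12 → M
B(1)+P(15): 16 → Q
O(14)+U(20): 34≡8 → I
U(20)+P(15): 35≡9 → J
A(0)+U(20): 20 → U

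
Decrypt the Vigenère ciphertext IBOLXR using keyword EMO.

Repeat the key across the ciphertext: EMOEMO
I(8)−E(4): 4 → E
B(1)−M(12): -11≡15 → P
O(14)−O(14): 0 → A
L(11)−E(4): 7 → H
X(23)−M(12): 11 → L
R(17)−O(14): 3 → D

EPAHLD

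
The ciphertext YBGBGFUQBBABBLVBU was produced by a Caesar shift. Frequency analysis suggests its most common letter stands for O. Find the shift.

The most frequent ciphertext letter is B (appears 7 times).
B is position 1; O is position 14.
Shift = -13≡13.

13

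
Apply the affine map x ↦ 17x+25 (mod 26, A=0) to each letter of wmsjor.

w(22): 17·22+25=399≡9 → j
m(12): 17·12+25=229≡21 → v
s(18): 17·18+25=331≡19 → t
j(9): 17·9+25=178≡22 → w
o(14): 17·14+25=263≡3 → d
r(17): 17·17+25=314≡2 → c

jvtwdc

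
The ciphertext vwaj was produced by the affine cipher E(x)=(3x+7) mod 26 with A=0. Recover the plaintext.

wfps

The inverse of 3 mod 26 is 9, since 3·9=27≡1. Apply D(y)=9·(y−7) mod 26:
v(21): 9·(21−7)=126≡22 → w
w(22): 9·(22−7)=135≡5 → f
a(0): 9·(0−7)=-63≡15 → p
j(9): 9·(9−7)=18 → s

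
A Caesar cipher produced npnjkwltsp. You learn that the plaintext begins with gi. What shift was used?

From the crib: n(13)−g(6)=7, so the shift is 7.

7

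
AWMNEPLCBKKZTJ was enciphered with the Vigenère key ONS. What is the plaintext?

Repeat the key across the ciphertext: ONSONSONSONSON
A(0)−O(14): -14≡12 → M
W(22)−N(13): 9 → J
M(12)−S(18): -6≡20 → U
N(13)−O(14): -1≡25 → Z
E(4)−N(13): -9≡17 → R
P(15)−S(18): -3≡23 → X
L(11)−O(14): -3≡23 → X
C(2)−N(13): -11≡15 → P
B(1)−S(18): -17≡9 → J
K(10)−O(14): -4≡22 → W
K(10)−N(13): -3≡23 → X
Z(25)−S(18): 7 → H
T(19)−O(14): 5 → F
J(9)−N(13): -4≡22 → W

MJUZRXXPJWXHFW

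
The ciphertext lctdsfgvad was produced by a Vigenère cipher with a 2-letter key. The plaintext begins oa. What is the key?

Subtract each crib letter from the matching ciphertext letter (mod 26):
l(11)−o(14)=-3≡23 → x
c(2)−a(0)=2 → c

xc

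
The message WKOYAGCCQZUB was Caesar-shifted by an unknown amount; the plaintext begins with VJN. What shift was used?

From the crib: W(22)−V(21)=1, so the shift is 1.

1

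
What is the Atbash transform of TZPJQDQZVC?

GAKQJWJAEX

T(19) → G(6)
Z(25) → A(0)
P(15) → K(10)
J(9) → Q(16)
Q(16) → J(9)
D(3) → W(22)
Q(16) → J(9)
Z(25) → A(0)
V(21) → E(4)
C(2) → X(23)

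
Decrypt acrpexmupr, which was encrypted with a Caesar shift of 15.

lncapixfac

a(0): 0−15=-15≡11 → l
c(2): 2−15=-13≡13 → n
r(17): 17−15=2 → c
p(15): 15−15=0 → a
e(4): 4−15=-11≡15 → p
x(23): 23−15=8 → i
m(12): 12−15=-3≡23 → x
u(20): 20−15=5 → f
p(15): 15−15=0 → a
r(17): 17−15=2 → c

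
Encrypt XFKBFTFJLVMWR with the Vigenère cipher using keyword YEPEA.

Repeat the key across the message: YEPEAYEPEAYEP
X(23)+Y(24): 47≡21 → V
F(5)+E(4): 9 → J
K(10)+P(15): 25 → Z
B(1)+E(4): 5 → F
F(5)+A(0): 5 → F
T(19)+Y(24): 43≡17 → R
F(5)+E(4): 9 → J
J(9)+P(15): 24 → Y
L(11)+E(4): 15 → P
V(21)+A(0): 21 → V
M(12)+Y(24): 36≡10 → K
W(22)+E(4): 26≡0 → A
R(17)+P(15): 32≡6 → G

VJZFFRJYPVKAG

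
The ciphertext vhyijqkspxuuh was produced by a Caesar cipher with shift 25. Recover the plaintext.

v(21): 21−25=-4≡22 → w
h(7): 7−25=-18≡8 → i
y(24): 24−25=-1≡25 → z
i(8): 8−25=-17≡9 → j
j(9): 9−25=-16≡10 → k
q(16): 16−25=-9≡17 → r
k(10): 10−25=-15≡11 → l
s(18): 18−25=-7≡19 → t
p(15): 15−25=-10≡16 → q
x(23): 23−25=-2≡24 → y
u(20): 20−25=-5≡21 → v
u(20): 20−25=-5≡21 → v
h(7): 7−25=-18≡8 → i

wizjkrltqyvvi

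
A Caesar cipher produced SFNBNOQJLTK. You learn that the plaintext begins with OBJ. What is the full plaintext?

OBJXJKMFHPG

From the crib: S(18)−O(14)=4, so the shift is 4.
Subtract 4 from each ciphertext letter:
S(18): 18−4=14 → O
F(5): 5−4=1 → B
N(13): 13−4=9 → J
B(1): 1−4=-3≡23 → X
N(13): 13−4=9 → J
O(14): 14−4=10 → K
Q(16): 16−4=12 → M
J(9): 9−4=5 → F
L(11): 11−4=7 → H
T(19): 19−4=15 → P
K(10): 10−4=6 → G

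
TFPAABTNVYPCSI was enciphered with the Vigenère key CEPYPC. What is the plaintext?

Repeat the key across the ciphertext: CEPYPCCEPYPCCE
T(19)−C(2): 17 → R
F(5)−E(4): 1 → B
P(15)−P(15): 0 → A
A(0)−Y(24): -24≡2 → C
A(0)−P(15): -15≡11 → L
B(1)−C(2): -1≡25 → Z
T(19)−C(2): 17 → R
N(13)−E(4): 9 → J
V(21)−P(15): 6 → G
Y(24)−Y(24): 0 → A
P(15)−P(15): 0 → A
C(2)−C(2): 0 → A
S(18)−C(2): 16 → Q
I(8)−E(4): 4 → E

RBACLZRJGAAAQE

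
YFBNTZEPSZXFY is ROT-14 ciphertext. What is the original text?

KRNZFLQBELJRK

Y(24): 24−14=10 → K
F(5): 5−14=-9≡17 → R
B(1): 1−14=-13≡13 → N
N(13): 13−14=-1≡25 → Z
T(19): 19−14=5 → F
Z(25): 25−14=11 → L
E(4): 4−14=-10≡16 → Q
P(15): 15−14=1 → B
S(18): 18−14=4 → E
Z(25): 25−14=11 → L
X(23): 23−14=9 → J
F(5): 5−14=-9≡17 → R
Y(24): 24−14=10 → K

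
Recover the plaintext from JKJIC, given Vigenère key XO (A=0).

MWMUF

Repeat the key across the ciphertext: XOXOX
J(9)−X(23): -14≡12 → M
K(10)−O(14): -4≡22 → W
J(9)−X(23): -14≡12 → M
I(8)−O(14): -6≡20 → U
C(2)−X(23): -21≡5 → F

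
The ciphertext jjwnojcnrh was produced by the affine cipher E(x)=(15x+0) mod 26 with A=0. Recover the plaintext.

The inverse of 15 mod 26 is 7, since 15·7=105≡1. Apply D(y)=7·(y−0) mod 26:
j(9): 7·(9−0)=63≡11 → l
j(9): 7·(9−0)=63≡11 → l
w(22): 7·(22−0)=154≡24 → y
n(13): 7·(13−0)=91≡13 → n
o(14): 7·(14−0)=98≡20 → u
j(9): 7·(9−0)=63≡11 → l
c(2): 7·(2−0)=14 → o
n(13): 7·(13−0)=91≡13 → n
r(17): 7·(17−0)=119≡15 → p
h(7): 7·(7−0)=49≡23 → x

llynulonpx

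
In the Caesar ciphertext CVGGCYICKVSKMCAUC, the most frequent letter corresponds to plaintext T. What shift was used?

9

The most frequent ciphertext letter is C (appears 5 times).
C is position 2; T is position 19.
Shift = -17≡9.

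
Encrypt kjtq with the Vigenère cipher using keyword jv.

Repeat the key across the message: jvjv
k(10)+j(9): 19 → t
j(9)+v(21): 30≡4 → e
t(19)+j(9): 28≡2 → c
q(16)+v(21): 37≡11 → l

tecl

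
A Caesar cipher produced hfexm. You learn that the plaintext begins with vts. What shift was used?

From the crib: h(7)−v(21)=-14≡12, so the shift is 12.

12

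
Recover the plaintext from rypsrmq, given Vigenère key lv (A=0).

Repeat the key across the ciphertext: lvlvlvl
r(17)−l(11): 6 → g
y(24)−v(21): 3 → d
p(15)−l(11): 4 → e
s(18)−v(21): -3≡23 → x
r(17)−l(11): 6 → g
m(12)−v(21): -9≡17 → r
q(16)−l(11): 5 → f

gdexgrf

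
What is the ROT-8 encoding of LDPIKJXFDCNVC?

TLXQSRFNLKVDK

L(11): 11+8=19 → T
D(3): 3+8=11 → L
P(15): 15+8=23 → X
I(8): 8+8=16 → Q
K(10): 10+8=18 → S
J(9): 9+8=17 → R
X(23): 23+8=31≡5 → F
F(5): 5+8=13 → N
D(3): 3+8=11 → L
C(2): 2+8=10 → K
N(13): 13+8=21 → V
V(21): 21+8=29≡3 → D
C(2): 2+8=10 → K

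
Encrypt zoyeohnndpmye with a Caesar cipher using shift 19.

shrxhaggwifrx

z(25): 25+19=44≡18 → s
o(14): 14+19=33≡7 → h
y(24): 24+19=43≡17 → r
e(4): 4+19=23 → x
o(14): 14+19=33≡7 → h
h(7): 7+19=26≡0 → a
n(13): 13+19=32≡6 → g
n(13): 13+19=32≡6 → g
d(3): 3+19=22 → w
p(15): 15+19=34≡8 → i
m(12): 12+19=31≡5 → f
y(24): 24+19=43≡17 → r
e(4): 4+19=23 → x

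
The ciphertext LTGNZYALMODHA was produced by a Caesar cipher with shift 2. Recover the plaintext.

JRELXWYJKMBFY

L(11): 11−2=9 → J
T(19): 19−2=17 → R
G(6): 6−2=4 → E
N(13): 13−2=11 → L
Z(25): 25−2=23 → X
Y(24): 24−2=22 → W
A(0): 0−2=-2≡24 → Y
L(11): 11−2=9 → J
M(12): 12−2=10 → K
O(14): 14−2=12 → M
D(3): 3−2=1 → B
H(7): 7−2=5 → F
A(0): 0−2=-2≡24 → Y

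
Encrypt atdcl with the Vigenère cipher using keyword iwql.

iptnt

Repeat the key across the message: iwqli
a(0)+i(8): 8 → i
t(19)+w(22): 41≡15 → p
d(3)+q(16): 19 → t
c(2)+l(11): 13 → n
l(11)+i(8): 19 → t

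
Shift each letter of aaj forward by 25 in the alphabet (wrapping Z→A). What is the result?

a(0): 0+25=25 → z
a(0): 0+25=25 → z
j(9): 9+25=34≡8 → i

zzi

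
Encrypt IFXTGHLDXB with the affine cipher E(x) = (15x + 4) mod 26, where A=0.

I(8): 15·8+4=124≡20 → U
F(5): 15·5+4=79≡1 → B
X(23): 15·23+4=349≡11 → L
T(19): 15·19+4=289≡3 → D
G(6): 15·6+4=94≡16 → Q
H(7): 15·7+4=109≡5 → F
L(11): 15·11+4=169≡13 → N
D(3): 15·3+4=49≡23 → X
X(23): 15·23+4=349≡11 → L
B(1): 15·1+4=19 → T

UBLDQFNXLT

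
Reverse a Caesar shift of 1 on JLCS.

J(9): 9−1=8 → I
L(11): 11−1=10 → K
C(2): 2−1=1 → B
S(18): 18−1=17 → R

IKBR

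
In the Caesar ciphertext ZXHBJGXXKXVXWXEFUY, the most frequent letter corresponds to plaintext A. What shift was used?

The most frequent ciphertext letter is X (appears 6 times).
X is position 23; A is position 0.
Shift = 23.

23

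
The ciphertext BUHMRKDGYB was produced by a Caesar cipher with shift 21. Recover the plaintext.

GZMRWPILDG

B(1): 1−21=-20≡6 → G
U(20): 20−21=-1≡25 → Z
H(7): 7−21=-14≡12 → M
M(12): 12−21=-9≡17 → R
R(17): 17−21=-4≡22 → W
K(10): 10−21=-11≡15 → P
D(3): 3−21=-18≡8 → I
G(6): 6−21=-15≡11 → L
Y(24): 24−21=3 → D
B(1): 1−21=-20≡6 → G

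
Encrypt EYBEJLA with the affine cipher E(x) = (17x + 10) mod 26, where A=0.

ACBAHPK

E(4): 17·4+10=78≡0 → A
Y(24): 17·24+10=418≡2 → C
B(1): 17·1+10=27≡1 → B
E(4): 17·4+10=78≡0 → A
J(9): 17·9+10=163≡7 → H
L(11): 17·11+10=197≡15 → P
A(0): 17·0+10=10 → K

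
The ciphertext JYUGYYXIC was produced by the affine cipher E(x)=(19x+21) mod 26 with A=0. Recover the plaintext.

YHPRHHWNZ

The inverse of 19 mod 26 is 11, since 19·11=209≡1. Apply D(y)=11·(y−21) mod 26:
J(9): 11·(9−21)=-132≡24 → Y
Y(24): 11·(24−21)=33≡7 → H
U(20): 11·(20−21)=-11≡15 → P
G(6): 11·(6−21)=-165≡17 → R
Y(24): 11·(24−21)=33≡7 → H
Y(24): 11·(24−21)=33≡7 → H
X(23): 11·(23−21)=22 → W
I(8): 11·(8−21)=-143≡13 → N
C(2): 11·(2−21)=-209≡25 → Z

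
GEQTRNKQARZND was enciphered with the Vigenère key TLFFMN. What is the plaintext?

NTLOFARFVMNAK

Repeat the key across the ciphertext: TLFFMNTLFFMNT
G(6)−T(19): -13≡13 → N
E(4)−L(11): -7≡19 → T
Q(16)−F(5): 11 → L
T(19)−F(5): 14 → O
R(17)−M(12): 5 → F
N(13)−N(13): 0 → A
K(10)−T(19): -9≡17 → R
Q(16)−L(11): 5 → F
A(0)−F(5): -5≡21 → V
R(17)−F(5): 12 → M
Z(25)−M(12): 13 → N
N(13)−N(13): 0 → A
D(3)−T(19): -16≡10 → K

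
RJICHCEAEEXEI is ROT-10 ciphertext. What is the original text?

HZYSXSUQUUNUY

R(17): 17−10=7 → H
J(9): 9−10=-1≡25 → Z
I(8): 8−10=-2≡24 → Y
C(2): 2−10=-8≡18 → S
H(7): 7−10=-3≡23 → X
C(2): 2−10=-8≡18 → S
E(4): 4−10=-6≡20 → U
A(0): 0−10=-10≡16 → Q
E(4): 4−10=-6≡20 → U
E(4): 4−10=-6≡20 → U
X(23): 23−10=13 → N
E(4): 4−10=-6≡20 → U
I(8): 8−10=-2≡24 → Y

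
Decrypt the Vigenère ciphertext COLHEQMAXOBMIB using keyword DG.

ZIIBBKJUUIYGFV

Repeat the key across the ciphertext: DGDGDGDGDGDGDG
C(2)−D(3): -1≡25 → Z
O(14)−G(6): 8 → I
L(11)−D(3): 8 → I
H(7)−G(6): 1 → B
E(4)−D(3): 1 → B
Q(16)−G(6): 10 → K
M(12)−D(3): 9 → J
A(0)−G(6): -6≡20 → U
X(23)−D(3): 20 → U
O(14)−G(6): 8 → I
B(1)−D(3): -2≡24 → Y
M(12)−G(6): 6 → G
I(8)−D(3): 5 → F
B(1)−G(6): -5≡21 → V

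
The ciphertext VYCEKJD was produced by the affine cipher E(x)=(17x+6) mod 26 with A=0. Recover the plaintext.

HYMGORJ

The inverse of 17 mod 26 is 23, since 17·23=391≡1. Apply D(y)=23·(y−6) mod 26:
V(21): 23·(21−6)=345≡7 → H
Y(24): 23·(24−6)=414≡24 → Y
C(2): 23·(2−6)=-92≡12 → M
E(4): 23·(4−6)=-46≡6 → G
K(10): 23·(10−6)=92≡14 → O
J(9): 23·(9−6)=69≡17 → R
D(3): 23·(3−6)=-69≡9 → J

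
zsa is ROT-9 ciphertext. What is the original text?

z(25): 25−9=16 → q
s(18): 18−9=9 → j
a(0): 0−9=-9≡17 → r

qjr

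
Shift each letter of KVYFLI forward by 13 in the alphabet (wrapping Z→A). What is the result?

XILSYV

K(10): 10+13=23 → X
V(21): 21+13=34≡8 → I
Y(24): 24+13=37≡11 → L
F(5): 5+13=18 → S
L(11): 11+13=24 → Y
I(8): 8+13=21 → V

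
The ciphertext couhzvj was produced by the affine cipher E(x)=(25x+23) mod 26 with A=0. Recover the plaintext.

vjdqyco

The inverse of 25 mod 26 is 25, since 25·25=625≡1. Apply D(y)=25·(y−23) mod 26:
c(2): 25·(2−23)=-525≡21 → v
o(14): 25·(14−23)=-225≡9 → j
u(20): 25·(20−23)=-75≡3 → d
h(7): 25·(7−23)=-400≡16 → q
z(25): 25·(25−23)=50≡24 → y
v(21): 25·(21−23)=-50≡2 → c
j(9): 25·(9−23)=-350≡14 → o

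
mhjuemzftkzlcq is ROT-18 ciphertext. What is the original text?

uprcmuhnbshtky

m(12): 12−18=-6≡20 → u
h(7): 7−18=-11≡15 → p
j(9): 9−18=-9≡17 → r
u(20): 20−18=2 → c
e(4): 4−18=-14≡12 → m
m(12): 12−18=-6≡20 → u
z(25): 25−18=7 → h
f(5): 5−18=-13≡13 → n
t(19): 19−18=1 → b
k(10): 10−18=-8≡18 → s
z(25): 25−18=7 → h
l(11): 11−18=-7≡19 → t
c(2): 2−18=-16≡10 → k
q(16): 16−18=-2≡24 → y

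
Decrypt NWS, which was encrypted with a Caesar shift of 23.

N(13): 13−23=-10≡16 → Q
W(22): 22−23=-1≡25 → Z
S(18): 18−23=-5≡21 → V

QZV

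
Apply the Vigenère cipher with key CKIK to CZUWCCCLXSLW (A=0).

EJCGEMKVZCTG

Repeat the key across the message: CKIKCKIKCKIK
C(2)+C(2): 4 → E
Z(25)+K(10): 35≡9 → J
U(20)+I(8): 28≡2 → C
W(22)+K(10): 32≡6 → G
C(2)+C(2): 4 → E
C(2)+K(10): 12 → M
C(2)+I(8): 10 → K
L(11)+K(10): 21 → V
X(23)+C(2): 25 → Z
S(18)+K(10): 28≡2 → C
L(11)+I(8): 19 → T
W(22)+K(10): 32≡6 → G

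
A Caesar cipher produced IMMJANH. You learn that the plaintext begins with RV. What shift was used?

17

From the crib: I(8)−R(17)=-9≡17, so the shift is 17.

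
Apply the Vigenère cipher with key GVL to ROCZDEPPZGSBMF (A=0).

Repeat the key across the message: GVLGVLGVLGVLGV
R(17)+G(6): 23 → X
O(14)+V(21): 35≡9 → J
C(2)+L(11): 13 → N
Z(25)+G(6): 31≡5 → F
D(3)+V(21): 24 → Y
E(4)+L(11): 15 → P
P(15)+G(6): 21 → V
P(15)+V(21): 36≡10 → K
Z(25)+L(11): 36≡10 → K
G(6)+G(6): 12 → M
S(18)+V(21): 39≡13 → N
B(1)+L(11): 12 → M
M(12)+G(6): 18 → S
F(5)+V(21): 26≡0 → A

XJNFYPVKKMNMSA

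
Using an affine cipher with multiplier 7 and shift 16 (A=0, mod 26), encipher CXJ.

EVB

C(2): 7·2+16=30≡4 → E
X(23): 7·23+16=177≡21 → V
J(9): 7·9+16=79≡1 → B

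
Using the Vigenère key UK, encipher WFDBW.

Repeat the key across the message: UKUKU
W(22)+U(20): 42≡16 → Q
F(5)+K(10): 15 → P
D(3)+U(20): 23 → X
B(1)+K(10): 11 → L
W(22)+U(20): 42≡16 → Q

QPXLQ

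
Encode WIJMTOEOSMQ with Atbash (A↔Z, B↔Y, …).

DRQNGLVLHNJ

W(22) → D(3)
I(8) → R(17)
J(9) → Q(16)
M(12) → N(13)
T(19) → G(6)
O(14) → L(11)
E(4) → V(21)
O(14) → L(11)
S(18) → H(7)
M(12) → N(13)
Q(16) → J(9)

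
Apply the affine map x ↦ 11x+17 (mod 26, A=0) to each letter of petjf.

p(15): 11·15+17=182≡0 → a
e(4): 11·4+17=61≡9 → j
t(19): 11·19+17=226≡18 → s
j(9): 11·9+17=116≡12 → m
f(5): 11·5+17=72≡20 → u

ajsmu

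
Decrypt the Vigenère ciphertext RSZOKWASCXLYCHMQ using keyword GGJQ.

Repeat the key across the ciphertext: GGJQGGJQGGJQGGJQ
R(17)−G(6): 11 → L
S(18)−G(6): 12 → M
Z(25)−J(9): 16 → Q
O(14)−Q(16): -2≡24 → Y
K(10)−G(6): 4 → E
W(22)−G(6): 16 → Q
A(0)−J(9): -9≡17 → R
S(18)−Q(16): 2 → C
C(2)−G(6): -4≡22 → W
X(23)−G(6): 17 → R
L(11)−J(9): 2 → C
Y(24)−Q(16): 8 → I
C(2)−G(6): -4≡22 → W
H(7)−G(6): 1 → B
M(12)−J(9): 3 → D
Q(16)−Q(16): 0 → A

LMQYEQRCWRCIWBDA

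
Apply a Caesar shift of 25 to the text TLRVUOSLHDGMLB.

SKQUTNRKGCFLKA

T(19): 19+25=44≡18 → S
L(11): 11+25=36≡10 → K
R(17): 17+25=42≡16 → Q
V(21): 21+25=46≡20 → U
U(20): 20+25=45≡19 → T
O(14): 14+25=39≡13 → N
S(18): 18+25=43≡17 → R
L(11): 11+25=36≡10 → K
H(7): 7+25=32≡6 → G
D(3): 3+25=28≡2 → C
G(6): 6+25=31≡5 → F
M(12): 12+25=37≡11 → L
L(11): 11+25=36≡10 → K
B(1): 1+25=26≡0 → A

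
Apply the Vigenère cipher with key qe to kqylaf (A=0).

Repeat the key across the message: qeqeqe
k(10)+q(16): 26≡0 → a
q(16)+e(4): 20 → u
y(24)+q(16): 40≡14 → o
l(11)+e(4): 15 → p
a(0)+q(16): 16 → q
f(5)+e(4): 9 → j

auopqj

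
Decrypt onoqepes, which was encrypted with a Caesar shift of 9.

o(14): 14−9=5 → f
n(13): 13−9=4 → e
o(14): 14−9=5 → f
q(16): 16−9=7 → h
e(4): 4−9=-5≡21 → v
p(15): 15−9=6 → g
e(4): 4−9=-5≡21 → v
s(18): 18−9=9 → j

fefhvgvj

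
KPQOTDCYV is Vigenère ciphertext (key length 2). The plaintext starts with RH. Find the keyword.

Subtract each crib letter from the matching ciphertext letter (mod 26):
K(10)−R(17)=-7≡19 → T
P(15)−H(7)=8 → I

TI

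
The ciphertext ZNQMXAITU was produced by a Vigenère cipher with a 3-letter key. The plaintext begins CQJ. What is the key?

XXH

Subtract each crib letter from the matching ciphertext letter (mod 26):
Z(25)−C(2)=23 → X
N(13)−Q(16)=-3≡23 → X
Q(16)−J(9)=7 → H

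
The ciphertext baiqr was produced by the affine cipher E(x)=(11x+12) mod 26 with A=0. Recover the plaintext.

zgcyr

The inverse of 11 mod 26 is 19, since 11·19=209≡1. Apply D(y)=19·(y−12) mod 26:
b(1): 19·(1−12)=-209≡25 → z
a(0): 19·(0−12)=-228≡6 → g
i(8): 19·(8−12)=-76≡2 → c
q(16): 19·(16−12)=76≡24 → y
r(17): 19·(17−12)=95≡17 → r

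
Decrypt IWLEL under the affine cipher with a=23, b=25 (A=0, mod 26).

XBWHW

The inverse of 23 mod 26 is 17, since 23·17=391≡1. Apply D(y)=17·(y−25) mod 26:
I(8): 17·(8−25)=-289≡23 → X
W(22): 17·(22−25)=-51≡1 → B
L(11): 17·(11−25)=-238≡22 → W
E(4): 17·(4−25)=-357≡7 → H
L(11): 17·(11−25)=-238≡22 → W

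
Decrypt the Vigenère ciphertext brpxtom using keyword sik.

Repeat the key across the ciphertext: siksiks
b(1)−s(18): -17≡9 → j
r(17)−i(8): 9 → j
p(15)−k(10): 5 → f
x(23)−s(18): 5 → f
t(19)−i(8): 11 → l
o(14)−k(10): 4 → e
m(12)−s(18): -6≡20 → u

jjffleu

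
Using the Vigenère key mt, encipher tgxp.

fzji

Repeat the key across the message: mtmt
t(19)+m(12): 31≡5 → f
g(6)+t(19): 25 → z
x(23)+m(12): 35≡9 → j
p(15)+t(19): 34≡8 → i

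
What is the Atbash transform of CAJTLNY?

C(2) → X(23)
A(0) → Z(25)
J(9) → Q(16)
T(19) → G(6)
L(11) → O(14)
N(13) → M(12)
Y(24) → B(1)

XZQGOMB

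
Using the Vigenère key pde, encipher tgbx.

Repeat the key across the message: pdep
t(19)+p(15): 34≡8 → i
g(6)+d(3): 9 → j
b(1)+e(4): 5 → f
x(23)+p(15): 38≡12 → m

ijfm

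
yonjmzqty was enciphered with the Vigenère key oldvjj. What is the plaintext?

Repeat the key across the ciphertext: oldvjjold
y(24)−o(14): 10 → k
o(14)−l(11): 3 → d
n(13)−d(3): 10 → k
j(9)−v(21): -12≡14 → o
m(12)−j(9): 3 → d
z(25)−j(9): 16 → q
q(16)−o(14): 2 → c
t(19)−l(11): 8 → i
y(24)−d(3): 21 → v

kdkodqciv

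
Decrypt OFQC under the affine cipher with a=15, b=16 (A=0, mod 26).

The inverse of 15 mod 26 is 7, since 15·7=105≡1. Apply D(y)=7·(y−16) mod 26:
O(14): 7·(14−16)=-14≡12 → M
F(5): 7·(5−16)=-77≡1 → B
Q(16): 7·(16−16)=0 → A
C(2): 7·(2−16)=-98≡6 → G

MBAG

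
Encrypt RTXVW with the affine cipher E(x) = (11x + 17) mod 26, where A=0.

R(17): 11·17+17=204≡22 → W
T(19): 11·19+17=226≡18 → S
X(23): 11·23+17=270≡10 → K
V(21): 11·21+17=248≡14 → O
W(22): 11·22+17=259≡25 → Z

WSKOZ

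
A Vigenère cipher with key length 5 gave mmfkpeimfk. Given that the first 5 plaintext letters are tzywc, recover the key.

tnhon

Subtract each crib letter from the matching ciphertext letter (mod 26):
m(12)−t(19)=-7≡19 → t
m(12)−z(25)=-13≡13 → n
f(5)−y(24)=-19≡7 → h
k(10)−w(22)=-12≡14 → o
p(15)−c(2)=13 → n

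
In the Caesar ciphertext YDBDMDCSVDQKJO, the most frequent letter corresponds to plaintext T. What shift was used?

10

The most frequent ciphertext letter is D (appears 4 times).
D is position 3; T is position 19.
Shift = -16≡10.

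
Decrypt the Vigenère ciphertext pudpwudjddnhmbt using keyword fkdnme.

kkackqyzaqbdhrq

Repeat the key across the ciphertext: fkdnmefkdnmefkd
p(15)−f(5): 10 → k
u(20)−k(10): 10 → k
d(3)−d(3): 0 → a
p(15)−n(13): 2 → c
w(22)−m(12): 10 → k
u(20)−e(4): 16 → q
d(3)−f(5): -2≡24 → y
j(9)−k(10): -1≡25 → z
d(3)−d(3): 0 → a
d(3)−n(13): -10≡16 → q
n(13)−m(12): 1 → b
h(7)−e(4): 3 → d
m(12)−f(5): 7 → h
b(1)−k(10): -9≡17 → r
t(19)−d(3): 16 → q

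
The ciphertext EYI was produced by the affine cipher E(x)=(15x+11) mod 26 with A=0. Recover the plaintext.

The inverse of 15 mod 26 is 7, since 15·7=105≡1. Apply D(y)=7·(y−11) mod 26:
E(4): 7·(4−11)=-49≡3 → D
Y(24): 7·(24−11)=91≡13 → N
I(8): 7·(8−11)=-21≡5 → F

DNF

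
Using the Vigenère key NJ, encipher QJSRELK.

Repeat the key across the message: NJNJNJN
Q(16)+N(13): 29≡3 → D
J(9)+J(9): 18 → S
S(18)+N(13): 31≡5 → F
R(17)+J(9): 26≡0 → A
E(4)+N(13): 17 → R
L(11)+J(9): 20 → U
K(10)+N(13): 23 → X

DSFARUX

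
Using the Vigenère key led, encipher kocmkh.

vsfxok

Repeat the key across the message: ledled
k(10)+l(11): 21 → v
o(14)+e(4): 18 → s
c(2)+d(3): 5 → f
m(12)+l(11): 23 → x
k(10)+e(4): 14 → o
h(7)+d(3): 10 → k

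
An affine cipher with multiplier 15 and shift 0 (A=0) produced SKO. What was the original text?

The inverse of 15 mod 26 is 7, since 15·7=105≡1. Apply D(y)=7·(y−0) mod 26:
S(18): 7·(18−0)=126≡22 → W
K(10): 7·(10−0)=70≡18 → S
O(14): 7·(14−0)=98≡20 → U

WSU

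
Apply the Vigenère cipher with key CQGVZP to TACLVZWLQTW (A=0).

VQIGUOYBWOV

Repeat the key across the message: CQGVZPCQGVZ
T(19)+C(2): 21 → V
A(0)+Q(16): 16 → Q
C(2)+G(6): 8 → I
L(11)+V(21): 32≡6 → G
V(21)+Z(25): 46≡20 → U
Z(25)+P(15): 40≡14 → O
W(22)+C(2): 24 → Y
L(11)+Q(16): 27≡1 → B
Q(16)+G(6): 22 → W
T(19)+V(21): 40≡14 → O
W(22)+Z(25): 47≡21 → V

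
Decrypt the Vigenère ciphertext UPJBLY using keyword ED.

QMFYHV

Repeat the key across the ciphertext: EDEDED
U(20)−E(4): 16 → Q
P(15)−D(3): 12 → M
J(9)−E(4): 5 → F
B(1)−D(3): -2≡24 → Y
L(11)−E(4): 7 → H
Y(24)−D(3): 21 → V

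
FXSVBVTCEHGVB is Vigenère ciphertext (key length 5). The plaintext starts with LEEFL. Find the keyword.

Subtract each crib letter from the matching ciphertext letter (mod 26):
F(5)−L(11)=-6≡20 → U
X(23)−E(4)=19 → T
S(18)−E(4)=14 → O
V(21)−F(5)=16 → Q
B(1)−L(11)=-10≡16 → Q

UTOQQ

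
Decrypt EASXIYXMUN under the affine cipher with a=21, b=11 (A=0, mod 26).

The inverse of 21 mod 26 is 5, since 21·5=105≡1. Apply D(y)=5·(y−11) mod 26:
E(4): 5·(4−11)=-35≡17 → R
A(0): 5·(0−11)=-55≡23 → X
S(18): 5·(18−11)=35≡9 → J
X(23): 5·(23−11)=60≡8 → I
I(8): 5·(8−11)=-15≡11 → L
Y(24): 5·(24−11)=65≡13 → N
X(23): 5·(23−11)=60≡8 → I
M(12): 5·(12−11)=5 → F
U(20): 5·(20−11)=45≡19 → T
N(13): 5·(13−11)=10 → K

RXJILNIFTK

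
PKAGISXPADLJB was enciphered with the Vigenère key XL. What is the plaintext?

Repeat the key across the ciphertext: XLXLXLXLXLXLX
P(15)−X(23): -8≡18 → S
K(10)−L(11): -1≡25 → Z
A(0)−X(23): -23≡3 → D
G(6)−L(11): -5≡21 → V
I(8)−X(23): -15≡11 → L
S(18)−L(11): 7 → H
X(23)−X(23): 0 → A
P(15)−L(11): 4 → E
A(0)−X(23): -23≡3 → D
D(3)−L(11): -8≡18 → S
L(11)−X(23): -12≡14 → O
J(9)−L(11): -2≡24 → Y
B(1)−X(23): -22≡4 → E

SZDVLHAEDSOYE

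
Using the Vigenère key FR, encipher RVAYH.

WMFPM

Repeat the key across the message: FRFRF
R(17)+F(5): 22 → W
V(21)+R(17): 38≡12 → M
A(0)+F(5): 5 → F
Y(24)+R(17): 41≡15 → P
H(7)+F(5): 12 → M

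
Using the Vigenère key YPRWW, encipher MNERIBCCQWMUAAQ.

Repeat the key across the message: YPRWWYPRWWYPRWW
M(12)+Y(24): 36≡10 → K
N(13)+P(15): 28≡2 → C
E(4)+R(17): 21 → V
R(17)+W(22): 39≡13 → N
I(8)+W(22): 30≡4 → E
B(1)+Y(24): 25 → Z
C(2)+P(15): 17 → R
C(2)+R(17): 19 → T
Q(16)+W(22): 38≡12 → M
W(22)+W(22): 44≡18 → S
M(12)+Y(24): 36≡10 → K
U(20)+P(15): 35≡9 → J
A(0)+R(17): 17 → R
A(0)+W(22): 22 → W
Q(16)+W(22): 38≡12 → M

KCVNEZRTMSKJRWM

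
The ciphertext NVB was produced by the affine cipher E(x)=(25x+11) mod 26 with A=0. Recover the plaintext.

The inverse of 25 mod 26 is 25, since 25·25=625≡1. Apply D(y)=25·(y−11) mod 26:
N(13): 25·(13−11)=50≡24 → Y
V(21): 25·(21−11)=250≡16 → Q
B(1): 25·(1−11)=-250≡10 → K

YQK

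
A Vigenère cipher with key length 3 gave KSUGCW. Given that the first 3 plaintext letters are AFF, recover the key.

Subtract each crib letter from the matching ciphertext letter (mod 26):
K(10)−A(0)=10 → K
S(18)−F(5)=13 → N
U(20)−F(5)=15 → P

KNP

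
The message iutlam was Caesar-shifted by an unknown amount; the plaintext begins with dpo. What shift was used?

5

From the crib: i(8)−d(3)=5, so the shift is 5.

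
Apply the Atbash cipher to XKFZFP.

CPUAUK

X(23) → C(2)
K(10) → P(15)
F(5) → U(20)
Z(25) → A(0)
F(5) → U(20)
P(15) → K(10)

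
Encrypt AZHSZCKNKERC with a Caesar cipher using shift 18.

A(0): 0+18=18 → S
Z(25): 25+18=43≡17 → R
H(7): 7+18=25 → Z
S(18): 18+18=36≡10 → K
Z(25): 25+18=43≡17 → R
C(2): 2+18=20 → U
K(10): 10+18=28≡2 → C
N(13): 13+18=31≡5 → F
K(10): 10+18=28≡2 → C
E(4): 4+18=22 → W
R(17): 17+18=35≡9 → J
C(2): 2+18=20 → U

SRZKRUCFCWJU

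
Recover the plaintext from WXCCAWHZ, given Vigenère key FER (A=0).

RTLXWFCV

Repeat the key across the ciphertext: FERFERFE
W(22)−F(5): 17 → R
X(23)−E(4): 19 → T
C(2)−R(17): -15≡11 → L
C(2)−F(5): -3≡23 → X
A(0)−E(4): -4≡22 → W
W(22)−R(17): 5 → F
H(7)−F(5): 2 → C
Z(25)−E(4): 21 → V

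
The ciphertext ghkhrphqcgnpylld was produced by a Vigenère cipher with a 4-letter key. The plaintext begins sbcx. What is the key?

Subtract each crib letter from the matching ciphertext letter (mod 26):
g(6)−s(18)=-12≡14 → o
h(7)−b(1)=6 → g
k(10)−c(2)=8 → i
h(7)−x(23)=-16≡10 → k

ogik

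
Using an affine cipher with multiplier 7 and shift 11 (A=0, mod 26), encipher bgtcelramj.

b(1): 7·1+11=18 → s
g(6): 7·6+11=53≡1 → b
t(19): 7·19+11=144≡14 → o
c(2): 7·2+11=25 → z
e(4): 7·4+11=39≡13 → n
l(11): 7·11+11=88≡10 → k
r(17): 7·17+11=130≡0 → a
a(0): 7·0+11=11 → l
m(12): 7·12+11=95≡17 → r
j(9): 7·9+11=74≡22 → w

sboznkalrw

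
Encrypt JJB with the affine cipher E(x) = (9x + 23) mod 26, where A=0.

J(9): 9·9+23=104≡0 → A
J(9): 9·9+23=104≡0 → A
B(1): 9·1+23=32≡6 → G

AAG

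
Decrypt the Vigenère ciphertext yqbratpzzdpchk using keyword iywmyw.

qsffcxhbdrrgzm

Repeat the key across the ciphertext: iywmywiywmywiy
y(24)−i(8): 16 → q
q(16)−y(24): -8≡18 → s
b(1)−w(22): -21≡5 → f
r(17)−m(12): 5 → f
a(0)−y(24): -24≡2 → c
t(19)−w(22): -3≡23 → x
p(15)−i(8): 7 → h
z(25)−y(24): 1 → b
z(25)−w(22): 3 → d
d(3)−m(12): -9≡17 → r
p(15)−y(24): -9≡17 → r
c(2)−w(22): -20≡6 → g
h(7)−i(8): -1≡25 → z
k(10)−y(24): -14≡12 → m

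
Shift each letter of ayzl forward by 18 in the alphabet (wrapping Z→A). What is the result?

sqrd

a(0): 0+18=18 → s
y(24): 24+18=42≡16 → q
z(25): 25+18=43≡17 → r
l(11): 11+18=29≡3 → d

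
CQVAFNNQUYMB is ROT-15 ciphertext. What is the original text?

C(2): 2−15=-13≡13 → N
Q(16): 16−15=1 → B
V(21): 21−15=6 → G
A(0): 0−15=-15≡11 → L
F(5): 5−15=-10≡16 → Q
N(13): 13−15=-2≡24 → Y
N(13): 13−15=-2≡24 → Y
Q(16): 16−15=1 → B
U(20): 20−15=5 → F
Y(24): 24−15=9 → J
M(12): 12−15=-3≡23 → X
B(1): 1−15=-14≡12 → M

NBGLQYYBFJXM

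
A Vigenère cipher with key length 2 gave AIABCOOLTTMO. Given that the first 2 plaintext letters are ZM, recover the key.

BW

Subtract each crib letter from the matching ciphertext letter (mod 26):
A(0)−Z(25)=-25≡1 → B
I(8)−M(12)=-4≡22 → W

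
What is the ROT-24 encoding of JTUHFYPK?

J(9): 9+24=33≡7 → H
T(19): 19+24=43≡17 → R
U(20): 20+24=44≡18 → S
H(7): 7+24=31≡5 → F
F(5): 5+24=29≡3 → D
Y(24): 24+24=48≡22 → W
P(15): 15+24=39≡13 → N
K(10): 10+24=34≡8 → I

HRSFDWNI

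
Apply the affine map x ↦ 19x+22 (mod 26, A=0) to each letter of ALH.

WXZ

A(0): 19·0+22=22 → W
L(11): 19·11+22=231≡23 → X
H(7): 19·7+22=155≡25 → Z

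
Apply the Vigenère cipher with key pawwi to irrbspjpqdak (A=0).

xrnxaejlmlpk

Repeat the key across the message: pawwipawwipa
i(8)+p(15): 23 → x
r(17)+a(0): 17 → r
r(17)+w(22): 39≡13 → n
b(1)+w(22): 23 → x
s(18)+i(8): 26≡0 → a
p(15)+p(15): 30≡4 → e
j(9)+a(0): 9 → j
p(15)+w(22): 37≡11 → l
q(16)+w(22): 38≡12 → m
d(3)+i(8): 11 → l
a(0)+p(15): 15 → p
k(10)+a(0): 10 → k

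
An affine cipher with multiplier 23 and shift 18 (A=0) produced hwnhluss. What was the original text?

vqtvliaa

The inverse of 23 mod 26 is 17, since 23·17=391≡1. Apply D(y)=17·(y−18) mod 26:
h(7): 17·(7−18)=-187≡21 → v
w(22): 17·(22−18)=68≡16 → q
n(13): 17·(13−18)=-85≡19 → t
h(7): 17·(7−18)=-187≡21 → v
l(11): 17·(11−18)=-119≡11 → l
u(20): 17·(20−18)=34≡8 → i
s(18): 17·(18−18)=0 → a
s(18): 17·(18−18)=0 → a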